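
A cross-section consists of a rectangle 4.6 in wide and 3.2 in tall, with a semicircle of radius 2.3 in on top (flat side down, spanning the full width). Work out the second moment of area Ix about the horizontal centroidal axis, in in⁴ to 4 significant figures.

Ix ≈ 50.88 in⁴

Decompose the section into non-overlapping parts with the origin at the bottom-left of its bounding rectangle.
Rectangular body: 4.6 × 3.2, A = 14.72 in², y = 1.6 in, Ī = 12.5611 in⁴.
Semicircular cap: semicircle r = 2.3, A = 8.30951 in², y = 4.17615 in, Ī = 3.07145 in⁴.
Centroid: ȳ = ΣA·y / ΣA = 2.52953 in.
Transfer each piece to the horizontal centroidal axis using Ī + A·d² with d = y − 2.52953:
  rectangular body: d = -0.929527 in → contributes +25.2794 in⁴
  semicircular cap: d = 1.64662 in → contributes +25.6016 in⁴
Total I = 50.881 in⁴.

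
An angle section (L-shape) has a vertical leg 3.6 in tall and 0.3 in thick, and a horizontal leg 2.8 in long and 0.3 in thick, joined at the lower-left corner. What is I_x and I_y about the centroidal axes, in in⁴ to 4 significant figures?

I_x ≈ 2.377 in⁴, I_y ≈ 1.266 in⁴

Decompose the section into non-overlapping parts with the origin at the bottom-left of its bounding rectangle.
Vertical leg: 0.3 × 3.6, A = 1.08 in², y = 1.8 in, Ī = 1.1664 in⁴.
Horizontal leg (remainder): 2.5 × 0.3, A = 0.75 in², y = 0.15 in, Ī = 0.005625 in⁴.
Centroid: ȳ = ΣA·y / ΣA = 1.12377 in.
Transfer each piece to the centroidal x-axis using Ī + A·d² with d = y − 1.12377:
  vertical leg: d = 0.67623 in → contributes +1.66027 in⁴
  horizontal leg (remainder): d = -0.97377 in → contributes +0.716797 in⁴
Total I = 2.37707 in⁴.
For the y-axis: x̄ = 0.72377 in.
Repeating about the centroidal y-axis gives I_y = 1.26627 in⁴.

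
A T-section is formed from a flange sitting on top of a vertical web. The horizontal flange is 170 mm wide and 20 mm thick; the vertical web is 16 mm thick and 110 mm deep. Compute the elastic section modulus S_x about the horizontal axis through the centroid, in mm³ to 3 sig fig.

S_x ≈ 6.94 × 10⁴ mm³

Break the section into simple shapes (no overlaps), measuring from the bottom-left corner of the bounding box.
Flange: 170 × 20, A = 3 400 mm², y = 120 mm, Ī = 113 333 mm⁴.
Web: 16 × 110, A = 1 760 mm², y = 55 mm, Ī = 1 774 667 mm⁴.
Centroid: ȳ = ΣA·y / ΣA = 97.829 mm.
Transfer each piece to the horizontal axis through the centroid using Ī + A·d² with d = y − 97.829:
  flange: d = 22.171 mm → contributes +1 784 545 mm⁴
  web: d = -42.829 mm → contributes +5 003 145 mm⁴
Total I = 6 787 690 mm⁴.
Extreme fibre distance c = 97.829 mm; S = I/c = 69 383 mm³.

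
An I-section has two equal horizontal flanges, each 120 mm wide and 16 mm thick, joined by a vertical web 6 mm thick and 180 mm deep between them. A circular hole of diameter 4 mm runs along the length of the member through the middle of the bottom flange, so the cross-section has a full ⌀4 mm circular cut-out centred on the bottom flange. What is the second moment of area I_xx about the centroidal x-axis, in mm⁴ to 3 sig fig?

Decompose the section into non-overlapping parts with the origin at the bottom-left of its bounding rectangle.
Bottom flange: 120 × 16, A = 1 920 mm², y = 8 mm, Ī = 40 960 mm⁴.
Web: 6 × 180, A = 1 080 mm², y = 106 mm, Ī = 2 916 000 mm⁴.
Top flange: 120 × 16, A = 1 920 mm², y = 204 mm, Ī = 40 960 mm⁴.
Hole (subtracted): ⌀4, A = 12.566 mm², y = 8 mm, Ī = 12.566 mm⁴.
Centroid: ȳ = ΣA·y / ΣA = 106.25 mm.
Transfer each piece to the centroidal x-axis using Ī + A·d² with d = y − 106.25:
  bottom flange: d = -98.251 mm → contributes +18 575 197 mm⁴
  web: d = -0.25095 mm → contributes +2 916 068 mm⁴
  top flange: d = 97.749 mm → contributes +18 386 325 mm⁴
  hole: d = -98.251 mm → contributes −121 319 mm⁴
Total I = 39 756 271 mm⁴.

I_xx ≈ 3.98 × 10⁷ mm⁴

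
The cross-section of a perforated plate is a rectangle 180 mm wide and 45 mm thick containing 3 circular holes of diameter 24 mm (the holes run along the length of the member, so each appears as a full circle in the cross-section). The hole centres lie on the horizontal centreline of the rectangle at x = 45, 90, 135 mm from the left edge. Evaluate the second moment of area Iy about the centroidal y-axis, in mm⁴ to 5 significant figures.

Decompose the section into non-overlapping parts with the origin at the bottom-left of its bounding rectangle.
Plate: 180 × 45, A = 8 100 mm², x = 90 mm, Ī = 21 870 000 mm⁴.
Hole 1 (subtracted): ⌀24, A = 452.3893 mm², x = 45 mm, Ī = 16286.02 mm⁴.
Hole 2 (subtracted): ⌀24, A = 452.3893 mm², x = 90 mm, Ī = 16286.02 mm⁴.
Hole 3 (subtracted): ⌀24, A = 452.3893 mm², x = 135 mm, Ī = 16286.02 mm⁴.
By symmetry the centroid is at mid-width, x̄ = 90 mm.
Transfer each piece to the centroidal y-axis using Ī + A·d² with d = x − 90:
  plate: d = 0 mm → contributes +21 870 000 mm⁴
  hole 1: d = -45 mm → contributes −932374.4 mm⁴
  hole 2: d = 0 mm → contributes −16286.02 mm⁴
  hole 3: d = 45 mm → contributes −932374.4 mm⁴
Total I = 19 988 965 mm⁴.

Iy ≈ 1.9989 × 10⁷ mm⁴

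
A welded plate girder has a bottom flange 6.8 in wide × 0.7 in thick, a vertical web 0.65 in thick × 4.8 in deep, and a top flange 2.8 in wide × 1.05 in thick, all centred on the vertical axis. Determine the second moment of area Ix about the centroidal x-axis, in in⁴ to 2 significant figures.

Ix ≈ 66 in⁴

Break the section into simple shapes (no overlaps), measuring from the bottom-left corner of the bounding box.
Bottom plate: 6.8 × 0.7, A = 4.76 in², y = 0.35 in, Ī = 0.1944 in⁴.
Web plate: 0.65 × 4.8, A = 3.12 in², y = 3.1 in, Ī = 5.99 in⁴.
Top plate: 2.8 × 1.05, A = 2.94 in², y = 6.025 in, Ī = 0.2701 in⁴.
Centroid: ȳ = ΣA·y / ΣA = 2.685 in.
Transfer each piece to the centroidal x-axis using Ī + A·d² with d = y − 2.685:
  bottom plate: d = -2.335 in → contributes +26.15 in⁴
  web plate: d = 0.415 in → contributes +6.528 in⁴
  top plate: d = 3.34 in → contributes +33.07 in⁴
Total I = 65.74 in⁴.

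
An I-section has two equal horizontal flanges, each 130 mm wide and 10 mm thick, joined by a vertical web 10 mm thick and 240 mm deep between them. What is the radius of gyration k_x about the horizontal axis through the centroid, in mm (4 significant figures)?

Break the section into simple shapes (no overlaps), measuring from the bottom-left corner of the bounding box.
Bottom flange: 130 × 10, A = 1 300 mm², y = 5 mm, Ī = 10833.3 mm⁴.
Web: 10 × 240, A = 2 400 mm², y = 130 mm, Ī = 11 520 000 mm⁴.
Top flange: 130 × 10, A = 1 300 mm², y = 255 mm, Ī = 10833.3 mm⁴.
By symmetry the centroid is at mid-height, ȳ = 130 mm.
Transfer each piece to the horizontal axis through the centroid using Ī + A·d² with d = y − 130:
  bottom flange: d = -125 mm → contributes +20 323 333 mm⁴
  web: d = 0 mm → contributes +11 520 000 mm⁴
  top flange: d = 125 mm → contributes +20 323 333 mm⁴
Total I = 52 166 667 mm⁴.
Radius of gyration: k = √(I/A) = √(52 166 667 / 5 000) = 102.144 mm.

k_x ≈ 102.1 mm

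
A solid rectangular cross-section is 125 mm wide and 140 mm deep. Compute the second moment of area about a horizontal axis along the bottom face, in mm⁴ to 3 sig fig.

I_base ≈ 1.14 × 10⁸ mm⁴

The section: 125 × 140, A = 17 500 mm², y = 70 mm, Ī = 28 583 333 mm⁴.
Transfer it to the base of the section using Ī + A·d² with d = y − 0:
  the section: d = 70 mm → contributes +114 333 333 mm⁴
Total I = 114 333 333 mm⁴.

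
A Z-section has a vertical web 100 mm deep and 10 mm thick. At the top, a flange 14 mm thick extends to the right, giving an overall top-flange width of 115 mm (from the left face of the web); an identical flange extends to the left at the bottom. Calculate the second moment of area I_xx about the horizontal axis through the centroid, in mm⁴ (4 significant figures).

I_xx ≈ 6.317 × 10⁶ mm⁴

Treat the section as a set of non-overlapping primitives; coordinates are from the bounding-box lower-left.
Web: 10 × 100, A = 1 000 mm², y = 50 mm, Ī = 833 333 mm⁴.
Top flange (beyond web): 105 × 14, A = 1 470 mm², y = 93 mm, Ī = 24 010 mm⁴.
Bottom flange (beyond web): 105 × 14, A = 1 470 mm², y = 7 mm, Ī = 24 010 mm⁴.
Centroid: ȳ = ΣA·y / ΣA = 50 mm.
Transfer each piece to the horizontal axis through the centroid using Ī + A·d² with d = y − 50:
  web: d = 0 mm → contributes +833 333 mm⁴
  top flange (beyond web): d = 43 mm → contributes +2 742 040 mm⁴
  bottom flange (beyond web): d = -43 mm → contributes +2 742 040 mm⁴
Total I = 6 317 413 mm⁴.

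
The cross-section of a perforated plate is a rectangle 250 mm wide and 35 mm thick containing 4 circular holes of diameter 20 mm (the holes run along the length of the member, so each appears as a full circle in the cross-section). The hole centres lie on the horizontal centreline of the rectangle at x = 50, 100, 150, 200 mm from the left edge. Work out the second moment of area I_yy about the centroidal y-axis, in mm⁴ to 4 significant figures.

I_yy ≈ 4.161 × 10⁷ mm⁴

Decompose the section into non-overlapping parts with the origin at the bottom-left of its bounding rectangle.
Plate: 250 × 35, A = 8 750 mm², x = 125 mm, Ī = 45 572 917 mm⁴.
Hole 1 (subtracted): ⌀20, A = 314.159 mm², x = 50 mm, Ī = 7853.98 mm⁴.
Hole 2 (subtracted): ⌀20, A = 314.159 mm², x = 100 mm, Ī = 7853.98 mm⁴.
Hole 3 (subtracted): ⌀20, A = 314.159 mm², x = 150 mm, Ī = 7853.98 mm⁴.
Hole 4 (subtracted): ⌀20, A = 314.159 mm², x = 200 mm, Ī = 7853.98 mm⁴.
By symmetry the centroid is at mid-width, x̄ = 125 mm.
Transfer each piece to the centroidal y-axis using Ī + A·d² with d = x − 125:
  plate: d = 0 mm → contributes +45 572 917 mm⁴
  hole 1: d = -75 mm → contributes −1 775 000 mm⁴
  hole 2: d = -25 mm → contributes −204 204 mm⁴
  hole 3: d = 25 mm → contributes −204 204 mm⁴
  hole 4: d = 75 mm → contributes −1 775 000 mm⁴
Total I = 41 614 510 mm⁴.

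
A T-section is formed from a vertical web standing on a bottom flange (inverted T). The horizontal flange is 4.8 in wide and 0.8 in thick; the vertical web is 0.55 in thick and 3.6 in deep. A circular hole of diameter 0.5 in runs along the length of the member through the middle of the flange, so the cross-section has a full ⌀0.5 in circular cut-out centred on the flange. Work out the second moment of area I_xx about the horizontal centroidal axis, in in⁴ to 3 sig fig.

I_xx ≈ 8.55 in⁴

Treat the section as a set of non-overlapping primitives; coordinates are from the bounding-box lower-left.
Flange: 4.8 × 0.8, A = 3.84 in², y = 0.4 in, Ī = 0.2048 in⁴.
Web: 0.55 × 3.6, A = 1.98 in², y = 2.6 in, Ī = 2.1384 in⁴.
Hole (subtracted): ⌀0.5, A = 0.19635 in², y = 0.4 in, Ī = 0.003068 in⁴.
Centroid: ȳ = ΣA·y / ΣA = 1.1746 in.
Transfer each piece to the horizontal centroidal axis using Ī + A·d² with d = y − 1.1746:
  flange: d = -0.77459 in → contributes +2.5087 in⁴
  web: d = 1.4254 in → contributes +6.1614 in⁴
  hole: d = -0.77459 in → contributes −0.12087 in⁴
Total I = 8.5492 in⁴.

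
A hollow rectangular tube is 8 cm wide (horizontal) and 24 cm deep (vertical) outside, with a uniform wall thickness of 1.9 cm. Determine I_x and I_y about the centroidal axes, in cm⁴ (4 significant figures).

I_x ≈ 6331 cm⁴, I_y ≈ 899.3 cm⁴

Decompose the section into non-overlapping parts with the origin at the bottom-left of its bounding rectangle.
Outer rectangle: 8 × 24, A = 192 cm², y = 12 cm, Ī = 9 216 cm⁴.
Inner void (subtracted): 4.2 × 20.2, A = 84.84 cm², y = 12 cm, Ī = 2884.84 cm⁴.
By symmetry the centroid is at mid-height, ȳ = 12 cm.
All pieces are centred on the centroidal x-axis, so I = ΣĪ (holes subtracted) = 6331.16 cm⁴.
Repeating about the centroidal y-axis gives I_y = 899.285 cm⁴.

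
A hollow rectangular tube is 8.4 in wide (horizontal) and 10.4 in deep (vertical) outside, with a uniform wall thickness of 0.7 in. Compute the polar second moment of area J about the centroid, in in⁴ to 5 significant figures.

J ≈ 618.58 in⁴

Treat the section as a set of non-overlapping primitives; coordinates are from the bounding-box lower-left.
Outer rectangle: 8.4 × 10.4, A = 87.36 in², y = 5.2 in, Ī = 787.4048 in⁴.
Inner void (subtracted): 7 × 9, A = 63 in², y = 5.2 in, Ī = 425.25 in⁴.
By symmetry the centroid is at mid-height, ȳ = 5.2 in.
All pieces are centred on the centroidal x-axis, so I = ΣĪ (holes subtracted) = 362.1548 in⁴.
Repeating about the centroidal y-axis gives I_y = 256.4268 in⁴.
Polar second moment: J = I_x + I_y = 618.5816 in⁴.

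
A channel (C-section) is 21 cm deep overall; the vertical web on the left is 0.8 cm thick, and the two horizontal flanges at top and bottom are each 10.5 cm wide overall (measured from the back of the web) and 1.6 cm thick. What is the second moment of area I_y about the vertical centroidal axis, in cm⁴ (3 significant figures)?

I_y ≈ 545 cm⁴

Decompose the section into non-overlapping parts with the origin at the bottom-left of its bounding rectangle.
Web: 0.8 × 21, A = 16.8 cm², x = 0.4 cm, Ī = 0.896 cm⁴.
Top flange (beyond web): 9.7 × 1.6, A = 15.52 cm², x = 5.65 cm, Ī = 121.69 cm⁴.
Bottom flange (beyond web): 9.7 × 1.6, A = 15.52 cm², x = 5.65 cm, Ī = 121.69 cm⁴.
Centroid: x̄ = ΣA·x / ΣA = 3.8064 cm.
Transfer each piece to the vertical centroidal axis using Ī + A·d² with d = x − 3.8064:
  web: d = -3.4064 cm → contributes +195.83 cm⁴
  top flange (beyond web): d = 1.8436 cm → contributes +174.44 cm⁴
  bottom flange (beyond web): d = 1.8436 cm → contributes +174.44 cm⁴
Total I = 544.72 cm⁴.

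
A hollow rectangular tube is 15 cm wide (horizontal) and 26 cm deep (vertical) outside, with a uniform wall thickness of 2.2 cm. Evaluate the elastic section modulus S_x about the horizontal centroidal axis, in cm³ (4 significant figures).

S_x ≈ 1005 cm³

Decompose the section into non-overlapping parts with the origin at the bottom-left of its bounding rectangle.
Outer rectangle: 15 × 26, A = 390 cm², y = 13 cm, Ī = 21 970 cm⁴.
Inner void (subtracted): 10.6 × 21.6, A = 228.96 cm², y = 13 cm, Ī = 8901.96 cm⁴.
By symmetry the centroid is at mid-height, ȳ = 13 cm.
All pieces are centred on the horizontal centroidal axis, so I = ΣĪ (holes subtracted) = 13 068 cm⁴.
Extreme fibre distance c = 13 cm; S = I/c = 1005.23 cm³.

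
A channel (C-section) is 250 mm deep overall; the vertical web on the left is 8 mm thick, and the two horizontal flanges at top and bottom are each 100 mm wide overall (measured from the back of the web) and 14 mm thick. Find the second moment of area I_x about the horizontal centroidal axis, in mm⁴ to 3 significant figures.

I_x ≈ 4.63 × 10⁷ mm⁴

Treat the section as a set of non-overlapping primitives; coordinates are from the bounding-box lower-left.
Web: 8 × 250, A = 2 000 mm², y = 125 mm, Ī = 10 416 667 mm⁴.
Top flange (beyond web): 92 × 14, A = 1 288 mm², y = 243 mm, Ī = 21 037 mm⁴.
Bottom flange (beyond web): 92 × 14, A = 1 288 mm², y = 7 mm, Ī = 21 037 mm⁴.
By symmetry the centroid is at mid-height, ȳ = 125 mm.
Transfer each piece to the horizontal centroidal axis using Ī + A·d² with d = y − 125:
  web: d = 0 mm → contributes +10 416 667 mm⁴
  top flange (beyond web): d = 118 mm → contributes +17 955 149 mm⁴
  bottom flange (beyond web): d = -118 mm → contributes +17 955 149 mm⁴
Total I = 46 326 965 mm⁴.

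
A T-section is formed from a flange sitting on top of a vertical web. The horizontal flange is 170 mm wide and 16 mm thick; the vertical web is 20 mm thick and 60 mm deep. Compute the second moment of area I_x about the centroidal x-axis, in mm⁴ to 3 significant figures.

Break the section into simple shapes (no overlaps), measuring from the bottom-left corner of the bounding box.
Flange: 170 × 16, A = 2 720 mm², y = 68 mm, Ī = 58 027 mm⁴.
Web: 20 × 60, A = 1 200 mm², y = 30 mm, Ī = 360 000 mm⁴.
Centroid: ȳ = ΣA·y / ΣA = 56.367 mm.
Transfer each piece to the centroidal x-axis using Ī + A·d² with d = y − 56.367:
  flange: d = 11.633 mm → contributes +426 093 mm⁴
  web: d = -26.367 mm → contributes +1 194 284 mm⁴
Total I = 1 620 378 mm⁴.

I_x ≈ 1.62 × 10⁶ mm⁴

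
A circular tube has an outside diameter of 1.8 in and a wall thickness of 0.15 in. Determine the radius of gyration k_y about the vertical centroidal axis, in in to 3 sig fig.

Break the section into simple shapes (no overlaps), measuring from the bottom-left corner of the bounding box.
Outer circle: ⌀1.8, A = 2.5447 in², x = 0.9 in, Ī = 0.5153 in⁴.
Bore (subtracted): ⌀1.5, A = 1.7671 in², x = 0.9 in, Ī = 0.2485 in⁴.
By symmetry the centroid is at mid-width, x̄ = 0.9 in.
All pieces are centred on the vertical centroidal axis, so I = ΣĪ (holes subtracted) = 0.26679 in⁴.
Radius of gyration: k = √(I/A) = √(0.26679 / 0.77754) = 0.58577 in.

k_y ≈ 0.586 in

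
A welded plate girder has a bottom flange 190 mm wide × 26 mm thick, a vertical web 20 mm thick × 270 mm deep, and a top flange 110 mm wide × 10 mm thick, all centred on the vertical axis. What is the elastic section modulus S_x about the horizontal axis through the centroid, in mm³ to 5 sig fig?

Split into non-overlapping primitives; take the origin at the lower-left of the bounding box.
Bottom plate: 190 × 26, A = 4 940 mm², y = 13 mm, Ī = 278286.7 mm⁴.
Web plate: 20 × 270, A = 5 400 mm², y = 161 mm, Ī = 32 805 000 mm⁴.
Top plate: 110 × 10, A = 1 100 mm², y = 301 mm, Ī = 9166.667 mm⁴.
Centroid: ȳ = ΣA·y / ΣA = 110.5524 mm.
Transfer each piece to the horizontal axis through the centroid using Ī + A·d² with d = y − 110.5524:
  bottom plate: d = -97.55245 mm → contributes +47 289 698 mm⁴
  web plate: d = 50.44755 mm → contributes +46 547 760 mm⁴
  top plate: d = 190.4476 mm → contributes +39 906 464 mm⁴
Total I = 133 743 922 mm⁴.
Extreme fibre distance c = 195.4476 mm; S = I/c = 684295.7 mm³.

S_x ≈ 6.8430 × 10⁵ mm³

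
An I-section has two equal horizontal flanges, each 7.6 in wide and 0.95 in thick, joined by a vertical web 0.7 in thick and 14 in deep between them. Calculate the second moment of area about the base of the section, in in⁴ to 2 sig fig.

Decompose the section into non-overlapping parts with the origin at the bottom-left of its bounding rectangle.
Bottom flange: 7.6 × 0.95, A = 7.22 in², y = 0.475 in, Ī = 0.543 in⁴.
Web: 0.7 × 14, A = 9.8 in², y = 7.95 in, Ī = 160.1 in⁴.
Top flange: 7.6 × 0.95, A = 7.22 in², y = 15.43 in, Ī = 0.543 in⁴.
Transfer each piece to a horizontal axis along the bottom face using Ī + A·d² with d = y − 0:
  bottom flange: d = 0.475 in → contributes +2.172 in⁴
  web: d = 7.95 in → contributes +779.5 in⁴
  top flange: d = 15.43 in → contributes +1 718 in⁴
Total I = 2 500 in⁴.

I_base ≈ 2500 in⁴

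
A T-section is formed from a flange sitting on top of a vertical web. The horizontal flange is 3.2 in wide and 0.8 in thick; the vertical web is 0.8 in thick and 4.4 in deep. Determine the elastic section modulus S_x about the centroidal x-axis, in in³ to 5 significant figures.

Split into non-overlapping primitives; take the origin at the lower-left of the bounding box.
Flange: 3.2 × 0.8, A = 2.56 in², y = 4.8 in, Ī = 0.1365333 in⁴.
Web: 0.8 × 4.4, A = 3.52 in², y = 2.2 in, Ī = 5.678933 in⁴.
Centroid: ȳ = ΣA·y / ΣA = 3.294737 in.
Transfer each piece to the centroidal x-axis using Ī + A·d² with d = y − 3.294737:
  flange: d = 1.505263 in → contributes +5.937025 in⁴
  web: d = -1.094737 in → contributes +9.897473 in⁴
Total I = 15.8345 in⁴.
Extreme fibre distance c = 3.294737 in; S = I/c = 4.805998 in³.

S_x ≈ 4.8060 in³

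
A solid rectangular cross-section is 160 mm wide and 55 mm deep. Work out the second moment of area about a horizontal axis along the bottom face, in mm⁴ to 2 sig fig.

I_base ≈ 8.9 × 10⁶ mm⁴

The section: 160 × 55, A = 8 800 mm², y = 27.5 mm, Ī = 2 218 333 mm⁴.
Transfer it to a horizontal axis along the bottom face using Ī + A·d² with d = y − 0:
  the section: d = 27.5 mm → contributes +8 873 333 mm⁴
Total I = 8 873 333 mm⁴.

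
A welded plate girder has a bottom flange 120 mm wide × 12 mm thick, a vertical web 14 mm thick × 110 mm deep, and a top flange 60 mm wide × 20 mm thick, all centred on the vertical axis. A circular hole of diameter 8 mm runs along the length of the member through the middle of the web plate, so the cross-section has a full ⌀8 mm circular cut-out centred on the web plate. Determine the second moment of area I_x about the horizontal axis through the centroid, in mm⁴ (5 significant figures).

I_x ≈ 1.2015 × 10⁷ mm⁴

Treat the section as a set of non-overlapping primitives; coordinates are from the bounding-box lower-left.
Bottom plate: 120 × 12, A = 1 440 mm², y = 6 mm, Ī = 17 280 mm⁴.
Web plate: 14 × 110, A = 1 540 mm², y = 67 mm, Ī = 1 552 833 mm⁴.
Top plate: 60 × 20, A = 1 200 mm², y = 132 mm, Ī = 40 000 mm⁴.
Hole (subtracted): ⌀8, A = 50.26548 mm², y = 67 mm, Ī = 201.0619 mm⁴.
Centroid: ȳ = ΣA·y / ΣA = 64.61728 mm.
Transfer each piece to the horizontal axis through the centroid using Ī + A·d² with d = y − 64.61728:
  bottom plate: d = -58.61728 mm → contributes +4 965 099 mm⁴
  web plate: d = 2.38272 mm → contributes +1 561 576 mm⁴
  top plate: d = 67.38272 mm → contributes +5 488 517 mm⁴
  hole: d = 2.38272 mm → contributes −486.4368 mm⁴
Total I = 12 014 706 mm⁴.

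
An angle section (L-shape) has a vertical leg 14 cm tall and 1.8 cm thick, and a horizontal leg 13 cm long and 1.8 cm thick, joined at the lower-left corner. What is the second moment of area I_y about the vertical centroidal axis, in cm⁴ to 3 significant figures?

I_y ≈ 691 cm⁴

Split into non-overlapping primitives; take the origin at the lower-left of the bounding box.
Vertical leg: 1.8 × 14, A = 25.2 cm², x = 0.9 cm, Ī = 6.804 cm⁴.
Horizontal leg (remainder): 11.2 × 1.8, A = 20.16 cm², x = 7.4 cm, Ī = 210.74 cm⁴.
Centroid: x̄ = ΣA·x / ΣA = 3.7889 cm.
Transfer each piece to the vertical centroidal axis using Ī + A·d² with d = x − 3.7889:
  vertical leg: d = -2.8889 cm → contributes +217.12 cm⁴
  horizontal leg (remainder): d = 3.6111 cm → contributes +473.63 cm⁴
Total I = 690.74 cm⁴.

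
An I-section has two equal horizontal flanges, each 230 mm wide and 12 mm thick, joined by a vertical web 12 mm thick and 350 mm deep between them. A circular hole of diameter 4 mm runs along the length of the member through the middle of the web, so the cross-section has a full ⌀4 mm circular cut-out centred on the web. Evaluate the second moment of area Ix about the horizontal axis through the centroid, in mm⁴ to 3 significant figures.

Ix ≈ 2.24 × 10⁸ mm⁴

Decompose the section into non-overlapping parts with the origin at the bottom-left of its bounding rectangle.
Bottom flange: 230 × 12, A = 2 760 mm², y = 6 mm, Ī = 33 120 mm⁴.
Web: 12 × 350, A = 4 200 mm², y = 187 mm, Ī = 42 875 000 mm⁴.
Top flange: 230 × 12, A = 2 760 mm², y = 368 mm, Ī = 33 120 mm⁴.
Hole (subtracted): ⌀4, A = 12.566 mm², y = 187 mm, Ī = 12.566 mm⁴.
By symmetry the centroid is at mid-height, ȳ = 187 mm.
Transfer each piece to the horizontal axis through the centroid using Ī + A·d² with d = y − 187:
  bottom flange: d = -181 mm → contributes +90 453 480 mm⁴
  web: d = 0 mm → contributes +42 875 000 mm⁴
  top flange: d = 181 mm → contributes +90 453 480 mm⁴
  hole: d = 0 mm → contributes −12.566 mm⁴
Total I = 223 781 947 mm⁴.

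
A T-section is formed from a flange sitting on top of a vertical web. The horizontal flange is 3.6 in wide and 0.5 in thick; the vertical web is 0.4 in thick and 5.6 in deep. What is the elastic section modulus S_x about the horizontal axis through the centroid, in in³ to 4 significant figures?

Treat the section as a set of non-overlapping primitives; coordinates are from the bounding-box lower-left.
Flange: 3.6 × 0.5, A = 1.8 in², y = 5.85 in, Ī = 0.0375 in⁴.
Web: 0.4 × 5.6, A = 2.24 in², y = 2.8 in, Ī = 5.85387 in⁴.
Centroid: ȳ = ΣA·y / ΣA = 4.15891 in.
Transfer each piece to the horizontal axis through the centroid using Ī + A·d² with d = y − 4.15891:
  flange: d = 1.69109 in → contributes +5.18511 in⁴
  web: d = -1.35891 in → contributes +9.99034 in⁴
Total I = 15.1754 in⁴.
Extreme fibre distance c = 4.15891 in; S = I/c = 3.6489 in³.

S_x ≈ 3.649 in³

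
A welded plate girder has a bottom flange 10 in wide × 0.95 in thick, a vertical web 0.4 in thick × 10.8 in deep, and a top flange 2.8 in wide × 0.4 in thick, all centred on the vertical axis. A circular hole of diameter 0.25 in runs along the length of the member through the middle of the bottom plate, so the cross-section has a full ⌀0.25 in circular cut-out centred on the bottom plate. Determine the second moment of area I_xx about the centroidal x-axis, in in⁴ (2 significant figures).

Decompose the section into non-overlapping parts with the origin at the bottom-left of its bounding rectangle.
Bottom plate: 10 × 0.95, A = 9.5 in², y = 0.475 in, Ī = 0.7145 in⁴.
Web plate: 0.4 × 10.8, A = 4.32 in², y = 6.35 in, Ī = 41.99 in⁴.
Top plate: 2.8 × 0.4, A = 1.12 in², y = 11.95 in, Ī = 0.01493 in⁴.
Hole (subtracted): ⌀0.25, A = 0.04909 in², y = 0.475 in, Ī = 0.0001917 in⁴.
Centroid: ȳ = ΣA·y / ΣA = 3.042 in.
Transfer each piece to the centroidal x-axis using Ī + A·d² with d = y − 3.042:
  bottom plate: d = -2.567 in → contributes +63.34 in⁴
  web plate: d = 3.308 in → contributes +89.25 in⁴
  top plate: d = 8.908 in → contributes +88.88 in⁴
  hole: d = -2.567 in → contributes −0.3238 in⁴
Total I = 241.1 in⁴.

I_xx ≈ 240 in⁴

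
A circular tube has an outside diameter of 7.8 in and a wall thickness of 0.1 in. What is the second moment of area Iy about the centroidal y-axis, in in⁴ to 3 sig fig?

Iy ≈ 17.9 in⁴

Break the section into simple shapes (no overlaps), measuring from the bottom-left corner of the bounding box.
Outer circle: ⌀7.8, A = 47.784 in², x = 3.9 in, Ī = 181.7 in⁴.
Bore (subtracted): ⌀7.6, A = 45.365 in², x = 3.9 in, Ī = 163.77 in⁴.
By symmetry the centroid is at mid-width, x̄ = 3.9 in.
All pieces are centred on the centroidal y-axis, so I = ΣĪ (holes subtracted) = 17.931 in⁴.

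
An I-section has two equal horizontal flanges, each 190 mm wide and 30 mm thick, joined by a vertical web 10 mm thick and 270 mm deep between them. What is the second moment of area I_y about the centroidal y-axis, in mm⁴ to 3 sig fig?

I_y ≈ 3.43 × 10⁷ mm⁴

Treat the section as a set of non-overlapping primitives; coordinates are from the bounding-box lower-left.
Bottom flange: 190 × 30, A = 5 700 mm², x = 95 mm, Ī = 17 147 500 mm⁴.
Web: 10 × 270, A = 2 700 mm², x = 95 mm, Ī = 22 500 mm⁴.
Top flange: 190 × 30, A = 5 700 mm², x = 95 mm, Ī = 17 147 500 mm⁴.
By symmetry the centroid is at mid-width, x̄ = 95 mm.
All pieces are centred on the centroidal y-axis, so I = ΣĪ = 34 317 500 mm⁴.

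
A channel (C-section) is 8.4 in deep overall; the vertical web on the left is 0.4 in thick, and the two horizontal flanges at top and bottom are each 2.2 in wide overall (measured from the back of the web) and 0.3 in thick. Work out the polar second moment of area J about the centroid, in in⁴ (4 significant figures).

Treat the section as a set of non-overlapping primitives; coordinates are from the bounding-box lower-left.
Web: 0.4 × 8.4, A = 3.36 in², y = 4.2 in, Ī = 19.7568 in⁴.
Top flange (beyond web): 1.8 × 0.3, A = 0.54 in², y = 8.25 in, Ī = 0.00405 in⁴.
Bottom flange (beyond web): 1.8 × 0.3, A = 0.54 in², y = 0.15 in, Ī = 0.00405 in⁴.
By symmetry the centroid is at mid-height, ȳ = 4.2 in.
Transfer each piece to the centroidal x-axis using Ī + A·d² with d = y − 4.2:
  web: d = 0 in → contributes +19.7568 in⁴
  top flange (beyond web): d = 4.05 in → contributes +8.8614 in⁴
  bottom flange (beyond web): d = -4.05 in → contributes +8.8614 in⁴
Total I = 37.4796 in⁴.
For the y-axis: x̄ = 0.467568 in.
Repeating about the centroidal y-axis gives I_y = 1.32533 in⁴.
Polar second moment: J = I_x + I_y = 38.8049 in⁴.

J ≈ 38.80 in⁴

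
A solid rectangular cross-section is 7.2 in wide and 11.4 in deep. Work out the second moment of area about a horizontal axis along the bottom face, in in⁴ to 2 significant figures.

The section: 7.2 × 11.4, A = 82.08 in², y = 5.7 in, Ī = 888.9 in⁴.
Transfer it to the base of the section using Ī + A·d² with d = y − 0:
  the section: d = 5.7 in → contributes +3 556 in⁴
Total I = 3 556 in⁴.

I_base ≈ 3600 in⁴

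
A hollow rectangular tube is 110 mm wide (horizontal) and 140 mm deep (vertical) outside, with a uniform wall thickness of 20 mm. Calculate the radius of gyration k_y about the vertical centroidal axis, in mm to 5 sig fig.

k_y ≈ 38.837 mm

Treat the section as a set of non-overlapping primitives; coordinates are from the bounding-box lower-left.
Outer rectangle: 110 × 140, A = 15 400 mm², x = 55 mm, Ī = 15 528 333 mm⁴.
Inner void (subtracted): 70 × 100, A = 7 000 mm², x = 55 mm, Ī = 2 858 333 mm⁴.
By symmetry the centroid is at mid-width, x̄ = 55 mm.
All pieces are centred on the vertical centroidal axis, so I = ΣĪ (holes subtracted) = 12 670 000 mm⁴.
Radius of gyration: k = √(I/A) = √(12 670 000 / 8 400) = 38.83727 mm.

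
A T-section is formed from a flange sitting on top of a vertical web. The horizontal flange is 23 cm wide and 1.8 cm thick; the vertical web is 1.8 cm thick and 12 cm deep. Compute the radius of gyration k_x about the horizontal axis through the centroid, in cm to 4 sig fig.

k_x ≈ 3.875 cm

Split into non-overlapping primitives; take the origin at the lower-left of the bounding box.
Flange: 23 × 1.8, A = 41.4 cm², y = 12.9 cm, Ī = 11.178 cm⁴.
Web: 1.8 × 12, A = 21.6 cm², y = 6 cm, Ī = 259.2 cm⁴.
Centroid: ȳ = ΣA·y / ΣA = 10.5343 cm.
Transfer each piece to the horizontal axis through the centroid using Ī + A·d² with d = y − 10.5343:
  flange: d = 2.36571 cm → contributes +242.877 cm⁴
  web: d = -4.53429 cm → contributes +703.291 cm⁴
Total I = 946.168 cm⁴.
Radius of gyration: k = √(I/A) = √(946.168 / 63) = 3.87538 cm.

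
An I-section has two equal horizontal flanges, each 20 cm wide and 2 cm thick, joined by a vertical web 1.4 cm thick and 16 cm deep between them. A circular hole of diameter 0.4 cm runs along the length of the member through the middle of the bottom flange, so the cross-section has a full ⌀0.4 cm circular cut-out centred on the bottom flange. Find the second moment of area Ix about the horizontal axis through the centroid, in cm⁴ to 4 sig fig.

Split into non-overlapping primitives; take the origin at the lower-left of the bounding box.
Bottom flange: 20 × 2, A = 40 cm², y = 1 cm, Ī = 13.3333 cm⁴.
Web: 1.4 × 16, A = 22.4 cm², y = 10 cm, Ī = 477.867 cm⁴.
Top flange: 20 × 2, A = 40 cm², y = 19 cm, Ī = 13.3333 cm⁴.
Hole (subtracted): ⌀0.4, A = 0.125664 cm², y = 1 cm, Ī = 0.00125664 cm⁴.
Centroid: ȳ = ΣA·y / ΣA = 10.0111 cm.
Transfer each piece to the horizontal axis through the centroid using Ī + A·d² with d = y − 10.0111:
  bottom flange: d = -9.01106 cm → contributes +3261.3 cm⁴
  web: d = -0.0110582 cm → contributes +477.869 cm⁴
  top flange: d = 8.98894 cm → contributes +3245.38 cm⁴
  hole: d = -9.01106 cm → contributes −10.205 cm⁴
Total I = 6974.34 cm⁴.

Ix ≈ 6974 cm⁴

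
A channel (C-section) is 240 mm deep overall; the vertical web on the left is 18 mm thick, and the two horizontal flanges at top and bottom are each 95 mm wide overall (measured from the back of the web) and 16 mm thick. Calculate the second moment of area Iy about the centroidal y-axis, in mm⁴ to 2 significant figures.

Break the section into simple shapes (no overlaps), measuring from the bottom-left corner of the bounding box.
Web: 18 × 240, A = 4 320 mm², x = 9 mm, Ī = 116 640 mm⁴.
Top flange (beyond web): 77 × 16, A = 1 232 mm², x = 56.5 mm, Ī = 608 711 mm⁴.
Bottom flange (beyond web): 77 × 16, A = 1 232 mm², x = 56.5 mm, Ī = 608 711 mm⁴.
Centroid: x̄ = ΣA·x / ΣA = 26.25 mm.
Transfer each piece to the centroidal y-axis using Ī + A·d² with d = x − 26.25:
  web: d = -17.25 mm → contributes +1 402 462 mm⁴
  top flange (beyond web): d = 30.25 mm → contributes +1 735 892 mm⁴
  bottom flange (beyond web): d = 30.25 mm → contributes +1 735 892 mm⁴
Total I = 4 874 245 mm⁴.

Iy ≈ 4.9 × 10⁶ mm⁴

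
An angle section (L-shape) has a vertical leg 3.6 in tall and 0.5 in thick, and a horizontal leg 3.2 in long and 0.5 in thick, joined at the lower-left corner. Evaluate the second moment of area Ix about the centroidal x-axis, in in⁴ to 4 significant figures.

Ix ≈ 3.825 in⁴

Treat the section as a set of non-overlapping primitives; coordinates are from the bounding-box lower-left.
Vertical leg: 0.5 × 3.6, A = 1.8 in², y = 1.8 in, Ī = 1.944 in⁴.
Horizontal leg (remainder): 2.7 × 0.5, A = 1.35 in², y = 0.25 in, Ī = 0.028125 in⁴.
Centroid: ȳ = ΣA·y / ΣA = 1.13571 in.
Transfer each piece to the centroidal x-axis using Ī + A·d² with d = y − 1.13571:
  vertical leg: d = 0.664286 in → contributes +2.7383 in⁴
  horizontal leg (remainder): d = -0.885714 in → contributes +1.08719 in⁴
Total I = 3.82548 in⁴.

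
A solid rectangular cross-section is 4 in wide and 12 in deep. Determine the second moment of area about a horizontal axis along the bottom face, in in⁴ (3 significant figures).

I_base ≈ 2300 in⁴

The section: 4 × 12, A = 48 in², y = 6 in, Ī = 576 in⁴.
Transfer it to the base of the section using Ī + A·d² with d = y − 0:
  the section: d = 6 in → contributes +2 304 in⁴
Total I = 2 304 in⁴.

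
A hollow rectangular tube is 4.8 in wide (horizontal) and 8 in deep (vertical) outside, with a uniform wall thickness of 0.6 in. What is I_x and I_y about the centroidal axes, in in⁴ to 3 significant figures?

I_x ≈ 110 in⁴, I_y ≈ 47.3 in⁴

Treat the section as a set of non-overlapping primitives; coordinates are from the bounding-box lower-left.
Outer rectangle: 4.8 × 8, A = 38.4 in², y = 4 in, Ī = 204.8 in⁴.
Inner void (subtracted): 3.6 × 6.8, A = 24.48 in², y = 4 in, Ī = 94.33 in⁴.
By symmetry the centroid is at mid-height, ȳ = 4 in.
All pieces are centred on the centroidal x-axis, so I = ΣĪ (holes subtracted) = 110.47 in⁴.
Repeating about the centroidal y-axis gives I_y = 47.29 in⁴.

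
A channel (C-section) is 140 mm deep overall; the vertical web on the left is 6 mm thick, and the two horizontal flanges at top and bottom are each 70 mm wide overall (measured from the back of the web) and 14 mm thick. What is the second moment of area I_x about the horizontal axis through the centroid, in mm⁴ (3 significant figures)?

I_x ≈ 8.51 × 10⁶ mm⁴

Break the section into simple shapes (no overlaps), measuring from the bottom-left corner of the bounding box.
Web: 6 × 140, A = 840 mm², y = 70 mm, Ī = 1 372 000 mm⁴.
Top flange (beyond web): 64 × 14, A = 896 mm², y = 133 mm, Ī = 14 635 mm⁴.
Bottom flange (beyond web): 64 × 14, A = 896 mm², y = 7 mm, Ī = 14 635 mm⁴.
By symmetry the centroid is at mid-height, ȳ = 70 mm.
Transfer each piece to the horizontal axis through the centroid using Ī + A·d² with d = y − 70:
  web: d = 0 mm → contributes +1 372 000 mm⁴
  top flange (beyond web): d = 63 mm → contributes +3 570 859 mm⁴
  bottom flange (beyond web): d = -63 mm → contributes +3 570 859 mm⁴
Total I = 8 513 717 mm⁴.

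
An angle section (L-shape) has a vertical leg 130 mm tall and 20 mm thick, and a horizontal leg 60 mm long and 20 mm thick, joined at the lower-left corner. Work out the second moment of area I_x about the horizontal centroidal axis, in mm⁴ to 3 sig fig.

I_x ≈ 5.54 × 10⁶ mm⁴

Split into non-overlapping primitives; take the origin at the lower-left of the bounding box.
Vertical leg: 20 × 130, A = 2 600 mm², y = 65 mm, Ī = 3 661 667 mm⁴.
Horizontal leg (remainder): 40 × 20, A = 800 mm², y = 10 mm, Ī = 26 667 mm⁴.
Centroid: ȳ = ΣA·y / ΣA = 52.059 mm.
Transfer each piece to the horizontal centroidal axis using Ī + A·d² with d = y − 52.059:
  vertical leg: d = 12.941 mm → contributes +4 097 099 mm⁴
  horizontal leg (remainder): d = -42.059 mm → contributes +1 441 822 mm⁴
Total I = 5 538 922 mm⁴.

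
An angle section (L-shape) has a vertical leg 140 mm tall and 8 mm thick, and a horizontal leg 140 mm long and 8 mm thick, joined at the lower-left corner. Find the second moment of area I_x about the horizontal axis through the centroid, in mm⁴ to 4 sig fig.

Split into non-overlapping primitives; take the origin at the lower-left of the bounding box.
Vertical leg: 8 × 140, A = 1 120 mm², y = 70 mm, Ī = 1 829 333 mm⁴.
Horizontal leg (remainder): 132 × 8, A = 1 056 mm², y = 4 mm, Ī = 5 632 mm⁴.
Centroid: ȳ = ΣA·y / ΣA = 37.9706 mm.
Transfer each piece to the horizontal axis through the centroid using Ī + A·d² with d = y − 37.9706:
  vertical leg: d = 32.0294 mm → contributes +2 978 323 mm⁴
  horizontal leg (remainder): d = -33.9706 mm → contributes +1 224 257 mm⁴
Total I = 4 202 579 mm⁴.

I_x ≈ 4.203 × 10⁶ mm⁴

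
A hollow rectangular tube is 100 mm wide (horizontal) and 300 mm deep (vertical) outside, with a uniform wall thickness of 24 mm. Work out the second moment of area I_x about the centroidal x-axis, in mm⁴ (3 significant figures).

I_x ≈ 1.56 × 10⁸ mm⁴

Break the section into simple shapes (no overlaps), measuring from the bottom-left corner of the bounding box.
Outer rectangle: 100 × 300, A = 30 000 mm², y = 150 mm, Ī = 225 000 000 mm⁴.
Inner void (subtracted): 52 × 252, A = 13 104 mm², y = 150 mm, Ī = 69 346 368 mm⁴.
By symmetry the centroid is at mid-height, ȳ = 150 mm.
All pieces are centred on the centroidal x-axis, so I = ΣĪ (holes subtracted) = 155 653 632 mm⁴.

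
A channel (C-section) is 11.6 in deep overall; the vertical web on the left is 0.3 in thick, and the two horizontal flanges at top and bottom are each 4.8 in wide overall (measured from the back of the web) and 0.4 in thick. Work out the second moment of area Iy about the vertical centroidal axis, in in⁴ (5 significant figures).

Decompose the section into non-overlapping parts with the origin at the bottom-left of its bounding rectangle.
Web: 0.3 × 11.6, A = 3.48 in², x = 0.15 in, Ī = 0.0261 in⁴.
Top flange (beyond web): 4.5 × 0.4, A = 1.8 in², x = 2.55 in, Ī = 3.0375 in⁴.
Bottom flange (beyond web): 4.5 × 0.4, A = 1.8 in², x = 2.55 in, Ī = 3.0375 in⁴.
Centroid: x̄ = ΣA·x / ΣA = 1.370339 in.
Transfer each piece to the vertical centroidal axis using Ī + A·d² with d = x − 1.370339:
  web: d = -1.220339 in → contributes +5.208611 in⁴
  top flange (beyond web): d = 1.179661 in → contributes +5.54238 in⁴
  bottom flange (beyond web): d = 1.179661 in → contributes +5.54238 in⁴
Total I = 16.29337 in⁴.

Iy ≈ 16.293 in⁴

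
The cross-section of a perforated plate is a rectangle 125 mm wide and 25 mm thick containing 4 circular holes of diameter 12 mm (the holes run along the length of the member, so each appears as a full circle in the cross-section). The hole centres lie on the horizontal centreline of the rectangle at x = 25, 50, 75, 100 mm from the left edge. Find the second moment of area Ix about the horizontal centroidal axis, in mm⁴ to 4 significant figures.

Treat the section as a set of non-overlapping primitives; coordinates are from the bounding-box lower-left.
Plate: 125 × 25, A = 3 125 mm², y = 12.5 mm, Ī = 162 760 mm⁴.
Hole 1 (subtracted): ⌀12, A = 113.097 mm², y = 12.5 mm, Ī = 1017.88 mm⁴.
Hole 2 (subtracted): ⌀12, A = 113.097 mm², y = 12.5 mm, Ī = 1017.88 mm⁴.
Hole 3 (subtracted): ⌀12, A = 113.097 mm², y = 12.5 mm, Ī = 1017.88 mm⁴.
Hole 4 (subtracted): ⌀12, A = 113.097 mm², y = 12.5 mm, Ī = 1017.88 mm⁴.
By symmetry the centroid is at mid-height, ȳ = 12.5 mm.
All pieces are centred on the horizontal centroidal axis, so I = ΣĪ (holes subtracted) = 158 689 mm⁴.

Ix ≈ 1.587 × 10⁵ mm⁴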